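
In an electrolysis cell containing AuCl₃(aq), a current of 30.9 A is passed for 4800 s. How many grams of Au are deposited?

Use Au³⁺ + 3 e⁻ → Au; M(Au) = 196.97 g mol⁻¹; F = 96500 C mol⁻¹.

101 g

Q = I·t = 30.90 A × 4800.0 s = 148300 C.
n(e⁻) = Q/F = 148300 / 96500 = 1.537 mol.
Au³⁺ + 3 e⁻ → Au, so n(Au) = n(e⁻)/3 = 0.5123 mol.
m = n·M = 0.5123 × 196.97 = 101 g.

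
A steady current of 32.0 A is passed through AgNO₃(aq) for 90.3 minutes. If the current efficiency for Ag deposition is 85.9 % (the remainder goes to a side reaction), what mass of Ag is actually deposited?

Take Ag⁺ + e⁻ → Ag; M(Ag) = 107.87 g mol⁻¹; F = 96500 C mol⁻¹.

Q = I·t = 32.00 × 5418.0 = 173400 C.
n(e⁻) = 173400/96500 = 1.797 mol; theoretically n(Ag) = 1.797/1 = 1.797 mol, m_theo = 193.8 g.
At 85.9 % efficiency, m_actual = 0.859 × 193.8 = 166 g.

166 g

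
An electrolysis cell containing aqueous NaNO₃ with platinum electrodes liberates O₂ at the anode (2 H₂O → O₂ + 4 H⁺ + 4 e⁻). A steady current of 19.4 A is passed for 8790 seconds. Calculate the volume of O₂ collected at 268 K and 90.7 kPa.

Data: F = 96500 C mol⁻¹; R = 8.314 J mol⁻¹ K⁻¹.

10.9 L

Q = I·t = 19.40 A × 8790.0 s = 170500 C.
n(e⁻) = Q/F = 170500 / 96500 = 1.767 mol.
4 electrons are transferred per O₂ molecule, so n(O₂) = 1.767 / 4 = 0.4418 mol.
V = nRT/P = (0.4418 × 8.314 × 268) / (90.7 × 10³ Pa) = 0.0109 m³ = 10.9 L.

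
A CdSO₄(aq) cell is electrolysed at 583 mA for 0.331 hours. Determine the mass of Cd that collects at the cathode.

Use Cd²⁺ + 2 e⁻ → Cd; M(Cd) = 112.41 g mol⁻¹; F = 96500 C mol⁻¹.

Q = I·t = 0.5830 A × 1191.6 s = 694.7 C.
n(e⁻) = Q/F = 694.7 / 96500 = 0.007199 mol.
Cd²⁺ + 2 e⁻ → Cd, so n(Cd) = n(e⁻)/2 = 0.003599 mol.
m = n·M = 0.003599 × 112.41 = 0.405 g.

0.405 g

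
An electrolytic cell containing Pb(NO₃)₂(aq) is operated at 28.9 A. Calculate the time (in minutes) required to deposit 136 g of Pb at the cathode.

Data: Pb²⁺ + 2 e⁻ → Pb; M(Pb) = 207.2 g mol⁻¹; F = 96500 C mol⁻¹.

73.1 min

n(Pb) = m/M = 136 / 207.2 = 0.6564 mol.
Each Pb atom requires 2 electrons, so n(e⁻) = 2 × 0.6564 = 1.313 mol.
Q = n(e⁻)·F = 1.313 × 96500 = 126700 C.
t = Q/I = 126700 / 28.90 A = 4383 s = 73.1 min.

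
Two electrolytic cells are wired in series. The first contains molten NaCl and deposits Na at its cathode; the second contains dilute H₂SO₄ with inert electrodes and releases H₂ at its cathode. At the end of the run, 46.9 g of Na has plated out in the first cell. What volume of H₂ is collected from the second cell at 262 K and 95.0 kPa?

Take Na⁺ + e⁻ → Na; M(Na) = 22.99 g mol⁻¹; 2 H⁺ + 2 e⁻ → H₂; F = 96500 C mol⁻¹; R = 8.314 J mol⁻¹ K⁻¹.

n(Na) = 46.9 / 22.99 = 2.040 mol, so n(e⁻) = 1 × 2.040 = 2.040 mol.
The cells are in series, so the same 2.040 mol of electrons passes through the second cell.
2 H⁺ + 2 e⁻ → H₂ — 2 mol e⁻ per mol H₂, so n(H₂) = 2.040/2 = 1.020 mol.
V = nRT/P = (1.020 × 8.314 × 262) / (95.0 × 10³) = 0.0234 m³ = 23.4 L.

23.4 L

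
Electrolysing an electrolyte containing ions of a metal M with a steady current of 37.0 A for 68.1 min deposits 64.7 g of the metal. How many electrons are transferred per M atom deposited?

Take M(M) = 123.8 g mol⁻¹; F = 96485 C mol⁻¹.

Q = I·t = 37.00 A × 4086.0 s = 151200 C, so n(e⁻) = 151200/96485 = 1.567 mol.
n(M) deposited = 64.7 / 123.8 = 0.5226 mol.
Electrons per atom = n(e⁻)/n(M) = 1.567 / 0.5226 = 3.00 ≈ 3, so the ion is M³⁺.

3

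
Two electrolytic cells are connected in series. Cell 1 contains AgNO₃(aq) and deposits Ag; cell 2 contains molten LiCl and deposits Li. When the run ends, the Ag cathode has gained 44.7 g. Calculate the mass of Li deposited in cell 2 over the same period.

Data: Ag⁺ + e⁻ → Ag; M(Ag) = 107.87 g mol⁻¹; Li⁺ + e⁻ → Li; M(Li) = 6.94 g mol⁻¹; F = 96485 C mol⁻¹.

2.88 g

n(Ag) = 44.7 / 107.87 = 0.4144 mol.
Since Ag⁺ + e⁻ → Ag, n(e⁻) passed = 1 × 0.4144 = 0.4144 mol.
Cells in series carry the same charge, so the same 0.4144 mol of electrons passes through cell 2.
Li⁺ + e⁻ → Li, so n(Li) = 0.4144 / 1 = 0.4144 mol.
m(Li) = 0.4144 × 6.94 = 2.88 g.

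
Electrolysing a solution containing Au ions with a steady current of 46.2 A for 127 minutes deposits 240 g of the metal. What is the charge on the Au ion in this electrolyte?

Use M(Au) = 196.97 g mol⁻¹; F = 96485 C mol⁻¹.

+3

Q = I·t = 46.20 A × 7620.0 s = 352000 C, so n(e⁻) = 352000/96485 = 3.649 mol.
n(Au) deposited = 240 / 196.97 = 1.218 mol.
Electrons per atom = n(e⁻)/n(Au) = 3.649 / 1.218 = 2.99 ≈ 3, so the ion is Au³⁺.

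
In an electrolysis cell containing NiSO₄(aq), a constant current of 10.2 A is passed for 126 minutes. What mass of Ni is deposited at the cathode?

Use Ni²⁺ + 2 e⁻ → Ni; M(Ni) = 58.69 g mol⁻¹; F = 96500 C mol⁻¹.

23.4 g

Q = I·t = 10.20 A × 7560.0 s = 77110 C.
n(e⁻) = Q/F = 77110 / 96500 = 0.7991 mol.
Ni²⁺ + 2 e⁻ → Ni, so n(Ni) = n(e⁻)/2 = 0.3995 mol.
m = n·M = 0.3995 × 58.69 = 23.4 g.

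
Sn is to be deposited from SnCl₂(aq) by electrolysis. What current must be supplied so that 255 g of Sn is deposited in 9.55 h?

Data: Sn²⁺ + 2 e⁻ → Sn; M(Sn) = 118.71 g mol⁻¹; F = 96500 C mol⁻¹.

12.1 A

n(Sn) = 255 / 118.71 = 2.148 mol.
n(e⁻) = 2 × 2.148 = 4.296 mol.
Q = n(e⁻)·F = 4.296 × 96500 = 414600 C.
I = Q/t = 414600 / 34380 s = 12.1 A.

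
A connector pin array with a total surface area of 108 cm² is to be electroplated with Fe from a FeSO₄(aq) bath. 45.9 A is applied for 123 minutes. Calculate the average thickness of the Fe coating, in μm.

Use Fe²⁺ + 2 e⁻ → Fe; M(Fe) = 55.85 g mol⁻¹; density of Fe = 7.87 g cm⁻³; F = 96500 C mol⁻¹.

1150 μm

Q = I·t = 45.90 × 7380.0 = 338700 C; n(e⁻) = 3.510 mol.
n(Fe) = n(e⁻)/2 = 1.755 mol, so m = 1.755 × 55.85 = 98.02 g.
Volume = m/ρ = 98.02 / 7.87 = 12.46 cm³.
Thickness = V/A = 12.46 / 108 = 0.115 cm = 1150 μm.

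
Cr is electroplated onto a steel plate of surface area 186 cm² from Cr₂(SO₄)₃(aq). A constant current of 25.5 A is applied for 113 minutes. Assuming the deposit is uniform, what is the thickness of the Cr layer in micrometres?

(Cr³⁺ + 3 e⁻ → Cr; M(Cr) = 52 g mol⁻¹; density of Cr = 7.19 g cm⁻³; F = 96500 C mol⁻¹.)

Q = I·t = 25.50 × 6780.0 = 172900 C; n(e⁻) = 1.792 mol.
n(Cr) = n(e⁻)/3 = 0.5972 mol, so m = 0.5972 × 52 = 31.05 g.
Volume = m/ρ = 31.05 / 7.19 = 4.319 cm³.
Thickness = V/A = 4.319 / 186 = 0.0232 cm = 232 μm.

232 μm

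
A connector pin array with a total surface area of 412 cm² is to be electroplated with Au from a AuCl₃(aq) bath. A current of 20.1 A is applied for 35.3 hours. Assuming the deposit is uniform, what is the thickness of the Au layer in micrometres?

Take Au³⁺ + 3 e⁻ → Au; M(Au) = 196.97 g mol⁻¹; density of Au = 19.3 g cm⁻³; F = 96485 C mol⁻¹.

2190 μm

Q = I·t = 20.10 × 127080 = 2554000 C; n(e⁻) = 26.47 mol.
n(Au) = n(e⁻)/3 = 8.825 mol, so m = 8.825 × 196.97 = 1738 g.
Volume = m/ρ = 1738 / 19.3 = 90.06 cm³.
Thickness = V/A = 90.06 / 412 = 0.219 cm = 2190 μm.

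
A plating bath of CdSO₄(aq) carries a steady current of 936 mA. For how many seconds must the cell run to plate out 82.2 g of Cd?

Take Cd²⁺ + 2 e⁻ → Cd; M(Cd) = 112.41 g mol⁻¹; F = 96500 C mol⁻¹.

1.51 × 10⁵ s

n(Cd) = m/M = 82.2 / 112.41 = 0.7313 mol.
Each Cd atom requires 2 electrons, so n(e⁻) = 2 × 0.7313 = 1.463 mol.
Q = n(e⁻)·F = 1.463 × 96500 = 141100 C.
t = Q/I = 141100 / 0.9360 A = 150800 s.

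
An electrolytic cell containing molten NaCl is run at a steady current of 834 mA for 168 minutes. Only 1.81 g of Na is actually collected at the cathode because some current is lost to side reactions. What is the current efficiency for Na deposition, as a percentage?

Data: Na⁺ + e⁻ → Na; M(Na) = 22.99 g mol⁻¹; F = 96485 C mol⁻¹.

Q = I·t = 0.8340 × 10080 = 8407 C; n(e⁻) = 8407/96485 = 0.08713 mol.
Theoretical n(Na) = n(e⁻)/1 = 0.08713 mol, i.e. m_theo = 0.08713 × 22.99 = 2.003 g.
Efficiency = m_actual / m_theo = 1.81 / 2.003 = 90.4 %.

90.4 %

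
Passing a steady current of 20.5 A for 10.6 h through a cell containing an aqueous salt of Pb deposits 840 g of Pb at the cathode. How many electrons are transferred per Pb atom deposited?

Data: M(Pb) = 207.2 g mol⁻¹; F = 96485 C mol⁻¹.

2

Q = I·t = 20.50 A × 38160 s = 782300 C, so n(e⁻) = 782300/96485 = 8.108 mol.
n(Pb) deposited = 840 / 207.2 = 4.054 mol.
Electrons per atom = n(e⁻)/n(Pb) = 8.108 / 4.054 = 2.00 ≈ 2, so the ion is Pb²⁺.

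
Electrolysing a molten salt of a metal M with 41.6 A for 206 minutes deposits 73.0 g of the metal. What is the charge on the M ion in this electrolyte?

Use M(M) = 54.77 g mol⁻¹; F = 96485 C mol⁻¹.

+4

Q = I·t = 41.60 A × 12360 s = 514200 C, so n(e⁻) = 514200/96485 = 5.329 mol.
n(M) deposited = 73.0 / 54.77 = 1.333 mol.
Electrons per atom = n(e⁻)/n(M) = 5.329 / 1.333 = 4.00 ≈ 4, so the ion is M⁴⁺.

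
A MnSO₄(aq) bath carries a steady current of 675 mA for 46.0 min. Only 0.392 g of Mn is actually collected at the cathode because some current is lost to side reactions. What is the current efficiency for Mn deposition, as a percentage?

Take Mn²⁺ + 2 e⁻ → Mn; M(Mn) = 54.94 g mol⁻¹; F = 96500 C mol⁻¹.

73.9 %

Q = I·t = 0.6750 × 2760.0 = 1863 C; n(e⁻) = 1863/96500 = 0.01931 mol.
Theoretical n(Mn) = n(e⁻)/2 = 0.009653 mol, i.e. m_theo = 0.009653 × 54.94 = 0.5303 g.
Efficiency = m_actual / m_theo = 0.392 / 0.5303 = 73.9 %.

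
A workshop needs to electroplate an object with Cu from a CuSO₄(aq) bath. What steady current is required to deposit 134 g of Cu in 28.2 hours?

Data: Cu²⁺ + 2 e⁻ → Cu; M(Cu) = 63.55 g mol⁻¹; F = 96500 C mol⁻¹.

4.01 A

n(Cu) = 134 / 63.55 = 2.109 mol.
n(e⁻) = 2 × 2.109 = 4.217 mol.
Q = n(e⁻)·F = 4.217 × 96500 = 407000 C.
I = Q/t = 407000 / 101520 s = 4.01 A.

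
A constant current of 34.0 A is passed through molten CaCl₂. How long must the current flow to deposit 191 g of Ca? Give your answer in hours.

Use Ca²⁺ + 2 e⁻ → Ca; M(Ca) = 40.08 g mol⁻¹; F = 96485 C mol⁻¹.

7.51 h

n(Ca) = m/M = 191 / 40.08 = 4.765 mol.
Each Ca atom requires 2 electrons, so n(e⁻) = 2 × 4.765 = 9.531 mol.
Q = n(e⁻)·F = 9.531 × 96485 = 919600 C.
t = Q/I = 919600 / 34.00 A = 27050 s = 7.51 h.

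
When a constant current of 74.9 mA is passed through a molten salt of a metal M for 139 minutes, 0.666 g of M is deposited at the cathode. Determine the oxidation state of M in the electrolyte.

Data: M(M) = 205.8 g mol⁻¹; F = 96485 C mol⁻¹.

Q = I·t = 0.07490 A × 8340.0 s = 624.7 C, so n(e⁻) = 624.7/96485 = 0.006474 mol.
n(M) deposited = 0.666 / 205.8 = 0.003236 mol.
Electrons per atom = n(e⁻)/n(M) = 0.006474 / 0.003236 = 2.00 ≈ 2, so the ion is M²⁺.

+2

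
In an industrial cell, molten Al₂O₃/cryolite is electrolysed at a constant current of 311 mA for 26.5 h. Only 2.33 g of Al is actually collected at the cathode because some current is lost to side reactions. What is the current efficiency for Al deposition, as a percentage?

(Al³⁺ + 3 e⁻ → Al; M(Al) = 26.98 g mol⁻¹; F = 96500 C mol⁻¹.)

84.3 %

Q = I·t = 0.3110 × 95400 = 29670 C; n(e⁻) = 29670/96500 = 0.3075 mol.
Theoretical n(Al) = n(e⁻)/3 = 0.1025 mol, i.e. m_theo = 0.1025 × 26.98 = 2.765 g.
Efficiency = m_actual / m_theo = 2.33 / 2.765 = 84.3 %.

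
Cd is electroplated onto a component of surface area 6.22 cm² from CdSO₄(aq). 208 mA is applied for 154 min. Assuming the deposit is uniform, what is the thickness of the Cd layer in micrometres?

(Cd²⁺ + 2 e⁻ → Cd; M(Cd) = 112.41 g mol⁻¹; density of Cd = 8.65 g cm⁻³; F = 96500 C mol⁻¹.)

Q = I·t = 0.2080 × 9240.0 = 1922 C; n(e⁻) = 0.01992 mol.
n(Cd) = n(e⁻)/2 = 0.009958 mol, so m = 0.009958 × 112.41 = 1.119 g.
Volume = m/ρ = 1.119 / 8.65 = 0.1294 cm³.
Thickness = V/A = 0.1294 / 6.22 = 0.0208 cm = 208 μm.

208 μm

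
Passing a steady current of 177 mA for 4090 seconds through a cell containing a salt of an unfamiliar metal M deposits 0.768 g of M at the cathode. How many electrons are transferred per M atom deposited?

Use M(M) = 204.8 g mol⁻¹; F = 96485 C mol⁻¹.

2

Q = I·t = 0.1770 A × 4090.0 s = 723.9 C, so n(e⁻) = 723.9/96485 = 0.007503 mol.
n(M) deposited = 0.768 / 204.8 = 0.003750 mol.
Electrons per atom = n(e⁻)/n(M) = 0.007503 / 0.003750 = 2.00 ≈ 2, so the ion is M²⁺.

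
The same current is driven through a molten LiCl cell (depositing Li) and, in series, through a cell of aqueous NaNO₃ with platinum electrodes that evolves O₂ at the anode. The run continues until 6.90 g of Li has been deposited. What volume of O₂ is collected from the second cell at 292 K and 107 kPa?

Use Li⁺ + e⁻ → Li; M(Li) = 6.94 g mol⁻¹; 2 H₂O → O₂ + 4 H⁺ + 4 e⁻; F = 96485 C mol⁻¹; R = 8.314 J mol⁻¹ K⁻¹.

n(Li) = 6.90 / 6.94 = 0.9942 mol, so n(e⁻) = 1 × 0.9942 = 0.9942 mol.
The cells are in series, so the same 0.9942 mol of electrons passes through the second cell.
2 H₂O → O₂ + 4 H⁺ + 4 e⁻ — 4 mol e⁻ per mol O₂, so n(O₂) = 0.9942/4 = 0.2486 mol.
V = nRT/P = (0.2486 × 8.314 × 292) / (107 × 10³) = 0.00564 m³ = 5.64 L.

5.64 L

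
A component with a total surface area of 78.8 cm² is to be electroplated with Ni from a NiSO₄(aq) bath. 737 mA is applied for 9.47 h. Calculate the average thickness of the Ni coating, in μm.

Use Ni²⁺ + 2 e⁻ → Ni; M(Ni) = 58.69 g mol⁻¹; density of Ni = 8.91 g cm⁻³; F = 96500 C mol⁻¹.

Q = I·t = 0.7370 × 34092 = 25130 C; n(e⁻) = 0.2604 mol.
n(Ni) = n(e⁻)/2 = 0.1302 mol, so m = 0.1302 × 58.69 = 7.641 g.
Volume = m/ρ = 7.641 / 8.91 = 0.8575 cm³.
Thickness = V/A = 0.8575 / 78.8 = 0.0109 cm = 109 μm.

109 μm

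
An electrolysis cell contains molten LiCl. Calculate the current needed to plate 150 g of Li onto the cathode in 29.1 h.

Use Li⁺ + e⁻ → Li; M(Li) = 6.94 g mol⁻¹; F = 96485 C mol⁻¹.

n(Li) = 150 / 6.94 = 21.61 mol.
n(e⁻) = 1 × 21.61 = 21.61 mol.
Q = n(e⁻)·F = 21.61 × 96485 = 2085000 C.
I = Q/t = 2085000 / 104760 s = 19.9 A.

19.9 A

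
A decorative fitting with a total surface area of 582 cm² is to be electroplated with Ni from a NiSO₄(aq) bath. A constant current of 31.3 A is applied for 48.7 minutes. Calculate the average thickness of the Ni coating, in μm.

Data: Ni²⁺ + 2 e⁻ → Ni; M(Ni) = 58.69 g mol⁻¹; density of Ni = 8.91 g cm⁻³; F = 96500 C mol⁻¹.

53.6 μm

Q = I·t = 31.30 × 2922.0 = 91460 C; n(e⁻) = 0.9478 mol.
n(Ni) = n(e⁻)/2 = 0.4739 mol, so m = 0.4739 × 58.69 = 27.81 g.
Volume = m/ρ = 27.81 / 8.91 = 3.121 cm³.
Thickness = V/A = 3.121 / 582 = 0.00536 cm = 53.6 μm.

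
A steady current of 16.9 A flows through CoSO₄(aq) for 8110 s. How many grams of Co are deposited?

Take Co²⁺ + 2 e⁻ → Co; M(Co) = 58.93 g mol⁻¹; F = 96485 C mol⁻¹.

Q = I·t = 16.90 A × 8110.0 s = 137100 C.
n(e⁻) = Q/F = 137100 / 96485 = 1.421 mol.
Co²⁺ + 2 e⁻ → Co, so n(Co) = n(e⁻)/2 = 0.7103 mol.
m = n·M = 0.7103 × 58.93 = 41.9 g.

41.9 g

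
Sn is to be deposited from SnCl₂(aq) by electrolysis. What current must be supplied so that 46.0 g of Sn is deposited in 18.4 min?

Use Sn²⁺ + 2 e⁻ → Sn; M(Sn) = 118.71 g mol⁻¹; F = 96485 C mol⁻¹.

n(Sn) = 46.0 / 118.71 = 0.3875 mol.
n(e⁻) = 2 × 0.3875 = 0.7750 mol.
Q = n(e⁻)·F = 0.7750 × 96485 = 74780 C.
I = Q/t = 74780 / 1104.0 s = 67.7 A.

67.7 A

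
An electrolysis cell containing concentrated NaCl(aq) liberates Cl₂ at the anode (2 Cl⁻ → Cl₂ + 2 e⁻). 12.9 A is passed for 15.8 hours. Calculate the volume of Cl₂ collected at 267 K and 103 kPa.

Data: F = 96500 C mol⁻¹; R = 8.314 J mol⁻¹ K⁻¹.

Q = I·t = 12.90 A × 56880 s = 733800 C.
n(e⁻) = Q/F = 733800 / 96500 = 7.604 mol.
2 electrons are transferred per Cl₂ molecule, so n(Cl₂) = 7.604 / 2 = 3.802 mol.
V = nRT/P = (3.802 × 8.314 × 267) / (103 × 10³ Pa) = 0.0819 m³ = 81.9 L.

81.9 L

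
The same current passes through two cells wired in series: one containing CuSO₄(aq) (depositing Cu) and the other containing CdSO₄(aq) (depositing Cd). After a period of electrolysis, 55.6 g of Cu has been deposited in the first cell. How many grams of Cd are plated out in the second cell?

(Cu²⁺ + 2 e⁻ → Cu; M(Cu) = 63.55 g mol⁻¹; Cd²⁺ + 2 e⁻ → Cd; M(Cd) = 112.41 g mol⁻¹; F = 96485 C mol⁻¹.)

98.3 g

n(Cu) = 55.6 / 63.55 = 0.8749 mol.
Since Cu²⁺ + 2 e⁻ → Cu, n(e⁻) passed = 2 × 0.8749 = 1.750 mol.
Cells in series carry the same charge, so the same 1.750 mol of electrons passes through cell 2.
Cd²⁺ + 2 e⁻ → Cd, so n(Cd) = 1.750 / 2 = 0.8749 mol.
m(Cd) = 0.8749 × 112.41 = 98.3 g.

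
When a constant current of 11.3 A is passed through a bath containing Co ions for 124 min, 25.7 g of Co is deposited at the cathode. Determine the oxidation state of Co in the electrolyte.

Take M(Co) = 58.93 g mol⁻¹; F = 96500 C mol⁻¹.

+2

Q = I·t = 11.30 A × 7440.0 s = 84070 C, so n(e⁻) = 84070/96500 = 0.8712 mol.
n(Co) deposited = 25.7 / 58.93 = 0.4361 mol.
Electrons per atom = n(e⁻)/n(Co) = 0.8712 / 0.4361 = 2.00 ≈ 2, so the ion is Co²⁺.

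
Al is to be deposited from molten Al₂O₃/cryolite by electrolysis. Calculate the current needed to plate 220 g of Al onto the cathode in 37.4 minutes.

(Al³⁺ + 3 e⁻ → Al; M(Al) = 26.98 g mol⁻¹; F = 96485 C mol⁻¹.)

n(Al) = 220 / 26.98 = 8.154 mol.
n(e⁻) = 3 × 8.154 = 24.46 mol.
Q = n(e⁻)·F = 24.46 × 96485 = 2360000 C.
I = Q/t = 2360000 / 2244.0 s = 1050 A.

1050 A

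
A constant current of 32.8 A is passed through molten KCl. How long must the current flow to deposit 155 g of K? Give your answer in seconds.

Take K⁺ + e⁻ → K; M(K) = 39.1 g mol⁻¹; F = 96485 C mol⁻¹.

11700 s

n(K) = m/M = 155 / 39.1 = 3.964 mol.
Each K atom requires 1 electron, so n(e⁻) = 1 × 3.964 = 3.964 mol.
Q = n(e⁻)·F = 3.964 × 96485 = 382500 C.
t = Q/I = 382500 / 32.80 A = 11660 s.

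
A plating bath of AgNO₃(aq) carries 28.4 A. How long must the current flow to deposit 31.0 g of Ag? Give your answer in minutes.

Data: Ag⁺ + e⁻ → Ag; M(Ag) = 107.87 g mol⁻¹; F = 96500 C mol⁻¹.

16.3 min

n(Ag) = m/M = 31.0 / 107.87 = 0.2874 mol.
Each Ag atom requires 1 electron, so n(e⁻) = 1 × 0.2874 = 0.2874 mol.
Q = n(e⁻)·F = 0.2874 × 96500 = 27730 C.
t = Q/I = 27730 / 28.40 A = 976.5 s = 16.3 min.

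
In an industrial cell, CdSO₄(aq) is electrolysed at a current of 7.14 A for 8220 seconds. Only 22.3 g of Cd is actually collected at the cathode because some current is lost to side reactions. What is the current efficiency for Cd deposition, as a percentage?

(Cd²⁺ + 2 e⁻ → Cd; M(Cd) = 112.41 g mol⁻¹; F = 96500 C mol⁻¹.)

Q = I·t = 7.140 × 8220.0 = 58690 C; n(e⁻) = 58690/96500 = 0.6082 mol.
Theoretical n(Cd) = n(e⁻)/2 = 0.3041 mol, i.e. m_theo = 0.3041 × 112.41 = 34.18 g.
Efficiency = m_actual / m_theo = 22.3 / 34.18 = 65.2 %.

65.2 %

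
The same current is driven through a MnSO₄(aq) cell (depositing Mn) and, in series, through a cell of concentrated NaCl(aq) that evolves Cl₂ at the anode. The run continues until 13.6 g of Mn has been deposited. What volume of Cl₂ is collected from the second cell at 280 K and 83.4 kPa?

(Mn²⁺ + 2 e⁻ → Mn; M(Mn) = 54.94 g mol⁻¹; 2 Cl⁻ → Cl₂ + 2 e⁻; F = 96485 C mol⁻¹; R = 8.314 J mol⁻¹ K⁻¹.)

n(Mn) = 13.6 / 54.94 = 0.2475 mol, so n(e⁻) = 2 × 0.2475 = 0.4951 mol.
The cells are in series, so the same 0.4951 mol of electrons passes through the second cell.
2 Cl⁻ → Cl₂ + 2 e⁻ — 2 mol e⁻ per mol Cl₂, so n(Cl₂) = 0.4951/2 = 0.2475 mol.
V = nRT/P = (0.2475 × 8.314 × 280) / (83.4 × 10³) = 0.00691 m³ = 6.91 L.

6.91 L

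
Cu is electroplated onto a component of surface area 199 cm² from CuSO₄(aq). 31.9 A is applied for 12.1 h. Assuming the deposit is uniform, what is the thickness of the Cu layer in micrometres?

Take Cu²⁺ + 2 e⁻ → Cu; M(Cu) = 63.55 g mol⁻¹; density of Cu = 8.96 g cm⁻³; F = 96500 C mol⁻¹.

Q = I·t = 31.90 × 43560 = 1390000 C; n(e⁻) = 14.40 mol.
n(Cu) = n(e⁻)/2 = 7.200 mol, so m = 7.200 × 63.55 = 457.5 g.
Volume = m/ρ = 457.5 / 8.96 = 51.07 cm³.
Thickness = V/A = 51.07 / 199 = 0.257 cm = 2570 μm.

2570 μm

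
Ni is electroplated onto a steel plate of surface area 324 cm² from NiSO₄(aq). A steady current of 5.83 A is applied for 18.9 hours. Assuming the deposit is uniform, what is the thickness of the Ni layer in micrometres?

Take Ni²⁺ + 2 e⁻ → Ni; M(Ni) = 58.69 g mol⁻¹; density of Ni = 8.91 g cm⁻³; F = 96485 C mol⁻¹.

Q = I·t = 5.830 × 68040 = 396700 C; n(e⁻) = 4.111 mol.
n(Ni) = n(e⁻)/2 = 2.056 mol, so m = 2.056 × 58.69 = 120.6 g.
Volume = m/ρ = 120.6 / 8.91 = 13.54 cm³.
Thickness = V/A = 13.54 / 324 = 0.0418 cm = 418 μm.

418 μm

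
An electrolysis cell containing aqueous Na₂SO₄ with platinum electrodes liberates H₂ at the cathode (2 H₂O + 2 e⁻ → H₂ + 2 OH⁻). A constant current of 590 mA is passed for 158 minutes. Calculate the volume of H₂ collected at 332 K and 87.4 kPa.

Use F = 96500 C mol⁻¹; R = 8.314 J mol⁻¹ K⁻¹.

0.915 L

Q = I·t = 0.5900 A × 9480.0 s = 5593 C.
n(e⁻) = Q/F = 5593 / 96500 = 0.05796 mol.
2 electrons are transferred per H₂ molecule, so n(H₂) = 0.05796 / 2 = 0.02898 mol.
V = nRT/P = (0.02898 × 8.314 × 332) / (87.4 × 10³ Pa) = 9.15 × 10⁻⁴ m³ = 0.915 L.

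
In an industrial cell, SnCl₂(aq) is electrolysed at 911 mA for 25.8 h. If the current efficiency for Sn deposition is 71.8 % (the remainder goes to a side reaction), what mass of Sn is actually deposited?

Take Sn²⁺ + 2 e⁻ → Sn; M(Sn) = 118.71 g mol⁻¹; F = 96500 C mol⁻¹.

37.4 g

Q = I·t = 0.9110 × 92880 = 84610 C.
n(e⁻) = 84610/96500 = 0.8768 mol; theoretically n(Sn) = 0.8768/2 = 0.4384 mol, m_theo = 52.04 g.
At 71.8 % efficiency, m_actual = 0.718 × 52.04 = 37.4 g.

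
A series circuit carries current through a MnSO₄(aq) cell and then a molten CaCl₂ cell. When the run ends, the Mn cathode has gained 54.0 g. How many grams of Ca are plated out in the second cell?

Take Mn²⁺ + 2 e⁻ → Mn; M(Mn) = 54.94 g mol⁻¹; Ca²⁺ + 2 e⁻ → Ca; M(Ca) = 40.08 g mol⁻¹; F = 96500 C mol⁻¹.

n(Mn) = 54.0 / 54.94 = 0.9829 mol.
Since Mn²⁺ + 2 e⁻ → Mn, n(e⁻) passed = 2 × 0.9829 = 1.966 mol.
Cells in series carry the same charge, so the same 1.966 mol of electrons passes through cell 2.
Ca²⁺ + 2 e⁻ → Ca, so n(Ca) = 1.966 / 2 = 0.9829 mol.
m(Ca) = 0.9829 × 40.08 = 39.4 g.

39.4 g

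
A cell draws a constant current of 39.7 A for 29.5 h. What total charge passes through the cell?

Q = I·t = 39.70 A × 106200 s = 4.22 × 10⁶ C.

4.22 × 10⁶ C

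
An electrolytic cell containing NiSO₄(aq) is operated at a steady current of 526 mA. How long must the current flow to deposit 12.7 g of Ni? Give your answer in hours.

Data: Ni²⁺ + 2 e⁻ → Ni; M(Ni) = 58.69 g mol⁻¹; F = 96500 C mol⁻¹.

22.1 h

n(Ni) = m/M = 12.7 / 58.69 = 0.2164 mol.
Each Ni atom requires 2 electrons, so n(e⁻) = 2 × 0.2164 = 0.4328 mol.
Q = n(e⁻)·F = 0.4328 × 96500 = 41760 C.
t = Q/I = 41760 / 0.5260 A = 79400 s = 22.1 h.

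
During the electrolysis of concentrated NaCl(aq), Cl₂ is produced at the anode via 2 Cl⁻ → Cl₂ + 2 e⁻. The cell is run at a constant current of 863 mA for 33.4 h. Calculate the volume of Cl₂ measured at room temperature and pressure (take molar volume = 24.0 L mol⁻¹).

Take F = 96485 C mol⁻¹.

12.9 L

Q = I·t = 0.8630 A × 120240 s = 103800 C.
n(e⁻) = Q/F = 103800 / 96485 = 1.075 mol.
2 electrons are transferred per Cl₂ molecule, so n(Cl₂) = 1.075 / 2 = 0.5377 mol.
V = n × V_m = 0.5377 × 24.0 = 12.9 L.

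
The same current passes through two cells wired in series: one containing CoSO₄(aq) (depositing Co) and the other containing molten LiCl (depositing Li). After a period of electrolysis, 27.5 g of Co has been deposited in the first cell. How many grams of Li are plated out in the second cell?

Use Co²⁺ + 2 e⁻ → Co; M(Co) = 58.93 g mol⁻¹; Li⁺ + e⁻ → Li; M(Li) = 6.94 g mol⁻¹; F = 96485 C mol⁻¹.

n(Co) = 27.5 / 58.93 = 0.4667 mol.
Since Co²⁺ + 2 e⁻ → Co, n(e⁻) passed = 2 × 0.4667 = 0.9333 mol.
Cells in series carry the same charge, so the same 0.9333 mol of electrons passes through cell 2.
Li⁺ + e⁻ → Li, so n(Li) = 0.9333 / 1 = 0.9333 mol.
m(Li) = 0.9333 × 6.94 = 6.48 g.

6.48 g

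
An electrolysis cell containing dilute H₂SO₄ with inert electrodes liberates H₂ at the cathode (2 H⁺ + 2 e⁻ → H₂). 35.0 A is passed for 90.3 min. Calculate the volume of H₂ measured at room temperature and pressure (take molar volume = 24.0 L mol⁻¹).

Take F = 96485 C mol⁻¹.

23.6 L

Q = I·t = 35.00 A × 5418.0 s = 189600 C.
n(e⁻) = Q/F = 189600 / 96485 = 1.965 mol.
2 electrons are transferred per H₂ molecule, so n(H₂) = 1.965 / 2 = 0.9827 mol.
V = n × V_m = 0.9827 × 24.0 = 23.6 L.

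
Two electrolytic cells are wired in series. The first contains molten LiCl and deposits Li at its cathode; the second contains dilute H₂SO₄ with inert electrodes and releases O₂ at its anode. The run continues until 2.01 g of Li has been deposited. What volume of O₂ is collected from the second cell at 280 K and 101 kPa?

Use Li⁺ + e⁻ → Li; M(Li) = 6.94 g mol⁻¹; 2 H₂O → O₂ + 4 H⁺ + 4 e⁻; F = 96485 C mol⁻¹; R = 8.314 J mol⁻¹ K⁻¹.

n(Li) = 2.01 / 6.94 = 0.2896 mol, so n(e⁻) = 1 × 0.2896 = 0.2896 mol.
The cells are in series, so the same 0.2896 mol of electrons passes through the second cell.
2 H₂O → O₂ + 4 H⁺ + 4 e⁻ — 4 mol e⁻ per mol O₂, so n(O₂) = 0.2896/4 = 0.07241 mol.
V = nRT/P = (0.07241 × 8.314 × 280) / (101 × 10³) = 0.00167 m³ = 1.67 L.

1.67 L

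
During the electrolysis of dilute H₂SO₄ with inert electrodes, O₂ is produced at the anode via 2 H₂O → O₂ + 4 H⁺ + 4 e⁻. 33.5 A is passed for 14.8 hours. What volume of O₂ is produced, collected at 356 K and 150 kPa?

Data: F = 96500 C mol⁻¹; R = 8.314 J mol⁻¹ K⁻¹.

Q = I·t = 33.50 A × 53280 s = 1785000 C.
n(e⁻) = Q/F = 1785000 / 96500 = 18.50 mol.
4 electrons are transferred per O₂ molecule, so n(O₂) = 18.50 / 4 = 4.624 mol.
V = nRT/P = (4.624 × 8.314 × 356) / (150 × 10³ Pa) = 0.0912 m³ = 91.2 L.

91.2 L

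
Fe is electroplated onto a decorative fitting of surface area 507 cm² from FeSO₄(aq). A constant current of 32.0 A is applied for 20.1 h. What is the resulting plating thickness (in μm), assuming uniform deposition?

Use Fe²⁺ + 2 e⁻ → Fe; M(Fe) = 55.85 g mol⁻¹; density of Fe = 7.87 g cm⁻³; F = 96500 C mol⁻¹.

Q = I·t = 32.00 × 72360 = 2316000 C; n(e⁻) = 24.00 mol.
n(Fe) = n(e⁻)/2 = 12.00 mol, so m = 12.00 × 55.85 = 670.1 g.
Volume = m/ρ = 670.1 / 7.87 = 85.14 cm³.
Thickness = V/A = 85.14 / 507 = 0.168 cm = 1680 μm.

1680 μm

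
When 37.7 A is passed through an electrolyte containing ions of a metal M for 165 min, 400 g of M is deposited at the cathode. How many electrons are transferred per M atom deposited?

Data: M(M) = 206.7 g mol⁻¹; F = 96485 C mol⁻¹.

Q = I·t = 37.70 A × 9900.0 s = 373200 C, so n(e⁻) = 373200/96485 = 3.868 mol.
n(M) deposited = 400 / 206.7 = 1.935 mol.
Electrons per atom = n(e⁻)/n(M) = 3.868 / 1.935 = 2.00 ≈ 2, so the ion is M²⁺.

2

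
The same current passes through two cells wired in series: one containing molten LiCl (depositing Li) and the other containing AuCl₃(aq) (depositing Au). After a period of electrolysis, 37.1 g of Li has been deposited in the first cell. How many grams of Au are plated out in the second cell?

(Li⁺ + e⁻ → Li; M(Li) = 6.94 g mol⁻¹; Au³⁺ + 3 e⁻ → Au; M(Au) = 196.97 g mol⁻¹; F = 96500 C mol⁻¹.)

351 g

n(Li) = 37.1 / 6.94 = 5.346 mol.
Since Li⁺ + e⁻ → Li, n(e⁻) passed = 1 × 5.346 = 5.346 mol.
Cells in series carry the same charge, so the same 5.346 mol of electrons passes through cell 2.
Au³⁺ + 3 e⁻ → Au, so n(Au) = 5.346 / 3 = 1.782 mol.
m(Au) = 1.782 × 196.97 = 351 g.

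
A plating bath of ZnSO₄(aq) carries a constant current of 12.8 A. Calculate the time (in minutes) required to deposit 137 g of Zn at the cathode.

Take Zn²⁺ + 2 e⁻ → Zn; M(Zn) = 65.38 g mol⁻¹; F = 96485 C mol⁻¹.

n(Zn) = m/M = 137 / 65.38 = 2.095 mol.
Each Zn atom requires 2 electrons, so n(e⁻) = 2 × 2.095 = 4.191 mol.
Q = n(e⁻)·F = 4.191 × 96485 = 404400 C.
t = Q/I = 404400 / 12.80 A = 31590 s = 527 min.

527 min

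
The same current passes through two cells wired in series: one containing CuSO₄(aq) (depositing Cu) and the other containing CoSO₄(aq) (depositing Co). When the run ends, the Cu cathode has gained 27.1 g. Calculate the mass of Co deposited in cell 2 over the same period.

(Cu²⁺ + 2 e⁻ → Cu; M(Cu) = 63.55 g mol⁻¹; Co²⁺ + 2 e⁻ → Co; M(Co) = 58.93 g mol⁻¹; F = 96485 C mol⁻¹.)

n(Cu) = 27.1 / 63.55 = 0.4264 mol.
Since Cu²⁺ + 2 e⁻ → Cu, n(e⁻) passed = 2 × 0.4264 = 0.8529 mol.
Cells in series carry the same charge, so the same 0.8529 mol of electrons passes through cell 2.
Co²⁺ + 2 e⁻ → Co, so n(Co) = 0.8529 / 2 = 0.4264 mol.
m(Co) = 0.4264 × 58.93 = 25.1 g.

25.1 g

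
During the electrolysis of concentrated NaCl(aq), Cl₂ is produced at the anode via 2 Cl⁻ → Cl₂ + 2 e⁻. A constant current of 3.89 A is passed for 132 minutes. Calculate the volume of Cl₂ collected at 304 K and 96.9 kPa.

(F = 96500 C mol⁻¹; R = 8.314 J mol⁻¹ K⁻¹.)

Q = I·t = 3.890 A × 7920.0 s = 30810 C.
n(e⁻) = Q/F = 30810 / 96500 = 0.3193 mol.
2 electrons are transferred per Cl₂ molecule, so n(Cl₂) = 0.3193 / 2 = 0.1596 mol.
V = nRT/P = (0.1596 × 8.314 × 304) / (96.9 × 10³ Pa) = 0.00416 m³ = 4.16 L.

4.16 L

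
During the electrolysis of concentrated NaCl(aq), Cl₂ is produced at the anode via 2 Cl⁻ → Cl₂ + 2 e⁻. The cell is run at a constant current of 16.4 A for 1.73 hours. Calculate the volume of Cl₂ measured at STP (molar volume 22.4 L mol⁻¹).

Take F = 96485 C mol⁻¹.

11.9 L

Q = I·t = 16.40 A × 6228.0 s = 102100 C.
n(e⁻) = Q/F = 102100 / 96485 = 1.059 mol.
2 electrons are transferred per Cl₂ molecule, so n(Cl₂) = 1.059 / 2 = 0.5293 mol.
V = n × V_m = 0.5293 × 22.4 = 11.9 L.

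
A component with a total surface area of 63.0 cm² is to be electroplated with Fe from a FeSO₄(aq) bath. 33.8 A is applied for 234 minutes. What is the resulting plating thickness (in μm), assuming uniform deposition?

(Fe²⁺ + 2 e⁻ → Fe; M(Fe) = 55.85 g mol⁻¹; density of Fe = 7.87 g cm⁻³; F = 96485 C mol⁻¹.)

Q = I·t = 33.80 × 14040 = 474600 C; n(e⁻) = 4.918 mol.
n(Fe) = n(e⁻)/2 = 2.459 mol, so m = 2.459 × 55.85 = 137.3 g.
Volume = m/ρ = 137.3 / 7.87 = 17.45 cm³.
Thickness = V/A = 17.45 / 63.0 = 0.277 cm = 2770 μm.

2770 μm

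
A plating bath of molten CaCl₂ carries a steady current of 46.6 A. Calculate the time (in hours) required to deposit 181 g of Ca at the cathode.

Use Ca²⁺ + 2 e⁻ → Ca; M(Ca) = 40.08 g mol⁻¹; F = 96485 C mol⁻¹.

n(Ca) = m/M = 181 / 40.08 = 4.516 mol.
Each Ca atom requires 2 electrons, so n(e⁻) = 2 × 4.516 = 9.032 mol.
Q = n(e⁻)·F = 9.032 × 96485 = 871400 C.
t = Q/I = 871400 / 46.60 A = 18700 s = 5.19 h.

5.19 h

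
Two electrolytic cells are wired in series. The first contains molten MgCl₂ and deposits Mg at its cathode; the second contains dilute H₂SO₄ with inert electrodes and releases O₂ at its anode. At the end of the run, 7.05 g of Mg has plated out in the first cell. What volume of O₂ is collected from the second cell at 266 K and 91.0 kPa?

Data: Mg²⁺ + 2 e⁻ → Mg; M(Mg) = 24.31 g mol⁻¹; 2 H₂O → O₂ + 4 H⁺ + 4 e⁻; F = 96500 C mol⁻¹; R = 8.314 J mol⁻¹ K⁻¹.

3.52 L

n(Mg) = 7.05 / 24.31 = 0.2900 mol, so n(e⁻) = 2 × 0.2900 = 0.5800 mol.
The cells are in series, so the same 0.5800 mol of electrons passes through the second cell.
2 H₂O → O₂ + 4 H⁺ + 4 e⁻ — 4 mol e⁻ per mol O₂, so n(O₂) = 0.5800/4 = 0.1450 mol.
V = nRT/P = (0.1450 × 8.314 × 266) / (91.0 × 10³) = 0.00352 m³ = 3.52 L.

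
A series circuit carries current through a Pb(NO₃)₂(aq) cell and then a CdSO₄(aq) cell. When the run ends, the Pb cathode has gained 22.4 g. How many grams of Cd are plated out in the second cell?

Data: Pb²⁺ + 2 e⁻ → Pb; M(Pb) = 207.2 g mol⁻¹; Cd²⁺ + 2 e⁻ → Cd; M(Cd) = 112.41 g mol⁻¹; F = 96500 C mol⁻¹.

12.2 g

n(Pb) = 22.4 / 207.2 = 0.1081 mol.
Since Pb²⁺ + 2 e⁻ → Pb, n(e⁻) passed = 2 × 0.1081 = 0.2162 mol.
Cells in series carry the same charge, so the same 0.2162 mol of electrons passes through cell 2.
Cd²⁺ + 2 e⁻ → Cd, so n(Cd) = 0.2162 / 2 = 0.1081 mol.
m(Cd) = 0.1081 × 112.41 = 12.2 g.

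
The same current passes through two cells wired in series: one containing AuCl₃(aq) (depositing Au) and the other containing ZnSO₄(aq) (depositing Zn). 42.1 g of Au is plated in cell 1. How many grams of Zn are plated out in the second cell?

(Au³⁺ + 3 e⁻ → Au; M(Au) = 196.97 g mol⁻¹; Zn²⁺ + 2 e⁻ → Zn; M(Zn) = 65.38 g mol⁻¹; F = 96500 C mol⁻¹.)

21.0 g

n(Au) = 42.1 / 196.97 = 0.2137 mol.
Since Au³⁺ + 3 e⁻ → Au, n(e⁻) passed = 3 × 0.2137 = 0.6412 mol.
Cells in series carry the same charge, so the same 0.6412 mol of electrons passes through cell 2.
Zn²⁺ + 2 e⁻ → Zn, so n(Zn) = 0.6412 / 2 = 0.3206 mol.
m(Zn) = 0.3206 × 65.38 = 21.0 g.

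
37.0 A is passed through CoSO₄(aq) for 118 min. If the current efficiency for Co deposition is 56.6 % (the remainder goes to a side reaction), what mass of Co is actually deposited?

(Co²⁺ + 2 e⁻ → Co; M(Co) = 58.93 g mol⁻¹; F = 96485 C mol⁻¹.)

45.3 g

Q = I·t = 37.00 × 7080.0 = 262000 C.
n(e⁻) = 262000/96485 = 2.715 mol; theoretically n(Co) = 2.715/2 = 1.358 mol, m_theo = 80.00 g.
At 56.6 % efficiency, m_actual = 0.566 × 80.00 = 45.3 g.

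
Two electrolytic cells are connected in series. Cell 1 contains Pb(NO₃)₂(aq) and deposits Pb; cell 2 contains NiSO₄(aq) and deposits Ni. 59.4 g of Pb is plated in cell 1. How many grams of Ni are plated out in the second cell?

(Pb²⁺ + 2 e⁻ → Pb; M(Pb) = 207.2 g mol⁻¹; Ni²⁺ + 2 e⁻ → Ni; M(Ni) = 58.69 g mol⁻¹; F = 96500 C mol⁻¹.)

16.8 g

n(Pb) = 59.4 / 207.2 = 0.2867 mol.
Since Pb²⁺ + 2 e⁻ → Pb, n(e⁻) passed = 2 × 0.2867 = 0.5734 mol.
Cells in series carry the same charge, so the same 0.5734 mol of electrons passes through cell 2.
Ni²⁺ + 2 e⁻ → Ni, so n(Ni) = 0.5734 / 2 = 0.2867 mol.
m(Ni) = 0.2867 × 58.69 = 16.8 g.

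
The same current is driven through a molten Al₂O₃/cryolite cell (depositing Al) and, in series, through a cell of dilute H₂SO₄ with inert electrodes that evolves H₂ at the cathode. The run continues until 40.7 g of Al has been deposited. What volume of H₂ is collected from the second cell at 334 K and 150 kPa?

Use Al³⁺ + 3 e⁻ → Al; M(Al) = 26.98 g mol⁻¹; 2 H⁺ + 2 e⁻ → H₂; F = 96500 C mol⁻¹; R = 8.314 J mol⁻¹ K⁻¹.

n(Al) = 40.7 / 26.98 = 1.509 mol, so n(e⁻) = 3 × 1.509 = 4.526 mol.
The cells are in series, so the same 4.526 mol of electrons passes through the second cell.
2 H⁺ + 2 e⁻ → H₂ — 2 mol e⁻ per mol H₂, so n(H₂) = 4.526/2 = 2.263 mol.
V = nRT/P = (2.263 × 8.314 × 334) / (150 × 10³) = 0.0419 m³ = 41.9 L.

41.9 L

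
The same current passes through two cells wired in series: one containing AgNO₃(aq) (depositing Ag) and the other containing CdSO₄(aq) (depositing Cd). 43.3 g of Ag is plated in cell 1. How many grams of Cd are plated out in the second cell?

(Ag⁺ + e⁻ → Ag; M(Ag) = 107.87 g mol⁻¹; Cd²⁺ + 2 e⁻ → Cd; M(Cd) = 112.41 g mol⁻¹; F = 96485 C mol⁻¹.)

n(Ag) = 43.3 / 107.87 = 0.4014 mol.
Since Ag⁺ + e⁻ → Ag, n(e⁻) passed = 1 × 0.4014 = 0.4014 mol.
Cells in series carry the same charge, so the same 0.4014 mol of electrons passes through cell 2.
Cd²⁺ + 2 e⁻ → Cd, so n(Cd) = 0.4014 / 2 = 0.2007 mol.
m(Cd) = 0.2007 × 112.41 = 22.6 g.

22.6 g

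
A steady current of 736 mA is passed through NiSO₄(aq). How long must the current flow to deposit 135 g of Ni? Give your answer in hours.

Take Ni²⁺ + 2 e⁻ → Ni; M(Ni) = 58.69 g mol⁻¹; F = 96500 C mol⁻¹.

n(Ni) = m/M = 135 / 58.69 = 2.300 mol.
Each Ni atom requires 2 electrons, so n(e⁻) = 2 × 2.300 = 4.600 mol.
Q = n(e⁻)·F = 4.600 × 96500 = 443900 C.
t = Q/I = 443900 / 0.7360 A = 603200 s = 168 h.

168 h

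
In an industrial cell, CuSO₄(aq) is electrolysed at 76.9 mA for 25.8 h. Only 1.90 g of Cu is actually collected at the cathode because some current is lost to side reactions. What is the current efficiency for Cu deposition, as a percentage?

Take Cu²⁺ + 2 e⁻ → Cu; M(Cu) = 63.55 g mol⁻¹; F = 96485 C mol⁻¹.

Q = I·t = 0.07690 × 92880 = 7142 C; n(e⁻) = 7142/96485 = 0.07403 mol.
Theoretical n(Cu) = n(e⁻)/2 = 0.03701 mol, i.e. m_theo = 0.03701 × 63.55 = 2.352 g.
Efficiency = m_actual / m_theo = 1.90 / 2.352 = 80.8 %.

80.8 %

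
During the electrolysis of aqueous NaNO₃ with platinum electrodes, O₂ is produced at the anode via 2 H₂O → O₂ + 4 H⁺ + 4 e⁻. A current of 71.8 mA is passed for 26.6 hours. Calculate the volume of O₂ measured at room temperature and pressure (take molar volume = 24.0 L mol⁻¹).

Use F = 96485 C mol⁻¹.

0.428 L

Q = I·t = 0.07180 A × 95760 s = 6876 C.
n(e⁻) = Q/F = 6876 / 96485 = 0.07126 mol.
4 electrons are transferred per O₂ molecule, so n(O₂) = 0.07126 / 4 = 0.01782 mol.
V = n × V_m = 0.01782 × 24.0 = 0.428 L.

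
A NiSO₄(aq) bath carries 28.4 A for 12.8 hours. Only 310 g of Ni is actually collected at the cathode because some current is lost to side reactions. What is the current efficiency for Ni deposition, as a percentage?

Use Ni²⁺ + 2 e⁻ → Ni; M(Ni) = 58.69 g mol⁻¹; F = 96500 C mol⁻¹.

77.9 %

Q = I·t = 28.40 × 46080 = 1309000 C; n(e⁻) = 1309000/96500 = 13.56 mol.
Theoretical n(Ni) = n(e⁻)/2 = 6.781 mol, i.e. m_theo = 6.781 × 58.69 = 398.0 g.
Efficiency = m_actual / m_theo = 310 / 398.0 = 77.9 %.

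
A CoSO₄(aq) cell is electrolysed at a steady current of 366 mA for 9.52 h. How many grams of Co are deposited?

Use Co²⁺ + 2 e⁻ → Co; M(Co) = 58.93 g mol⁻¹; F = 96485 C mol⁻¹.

3.83 g

Q = I·t = 0.3660 A × 34272 s = 12540 C.
n(e⁻) = Q/F = 12540 / 96485 = 0.1300 mol.
Co²⁺ + 2 e⁻ → Co, so n(Co) = n(e⁻)/2 = 0.06500 mol.
m = n·M = 0.06500 × 58.93 = 3.83 g.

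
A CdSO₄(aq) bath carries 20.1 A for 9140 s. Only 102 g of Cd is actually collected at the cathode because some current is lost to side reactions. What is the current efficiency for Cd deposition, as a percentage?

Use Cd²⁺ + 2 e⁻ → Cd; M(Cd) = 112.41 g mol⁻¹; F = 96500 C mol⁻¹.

95.3 %

Q = I·t = 20.10 × 9140.0 = 183700 C; n(e⁻) = 183700/96500 = 1.904 mol.
Theoretical n(Cd) = n(e⁻)/2 = 0.9519 mol, i.e. m_theo = 0.9519 × 112.41 = 107.0 g.
Efficiency = m_actual / m_theo = 102 / 107.0 = 95.3 %.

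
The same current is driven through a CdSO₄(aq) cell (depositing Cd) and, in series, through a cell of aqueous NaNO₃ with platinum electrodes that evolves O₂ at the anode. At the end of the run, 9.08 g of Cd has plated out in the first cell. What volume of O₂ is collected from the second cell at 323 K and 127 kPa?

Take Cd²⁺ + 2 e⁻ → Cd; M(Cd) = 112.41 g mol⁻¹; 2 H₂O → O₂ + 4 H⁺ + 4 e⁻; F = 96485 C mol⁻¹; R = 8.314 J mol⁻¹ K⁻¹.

0.854 L

n(Cd) = 9.08 / 112.41 = 0.08078 mol, so n(e⁻) = 2 × 0.08078 = 0.1616 mol.
The cells are in series, so the same 0.1616 mol of electrons passes through the second cell.
2 H₂O → O₂ + 4 H⁺ + 4 e⁻ — 4 mol e⁻ per mol O₂, so n(O₂) = 0.1616/4 = 0.04039 mol.
V = nRT/P = (0.04039 × 8.314 × 323) / (127 × 10³) = 8.54 × 10⁻⁴ m³ = 0.854 L.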